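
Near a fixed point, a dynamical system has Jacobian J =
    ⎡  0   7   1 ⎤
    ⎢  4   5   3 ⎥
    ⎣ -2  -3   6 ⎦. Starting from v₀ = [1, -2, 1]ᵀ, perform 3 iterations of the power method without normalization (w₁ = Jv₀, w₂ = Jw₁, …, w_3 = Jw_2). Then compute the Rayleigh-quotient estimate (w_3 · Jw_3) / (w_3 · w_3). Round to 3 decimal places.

λ ≈ 5.713

w1 = Jv₀ = (0·1 + 7·(-2) + 1·1; 4·1 + 5·(-2) + 3·1; (-2)·1 + (-3)·(-2) + 6·1) = (-13, -3, 10)
w2 = Jw1 = (0·(-13) + 7·(-3) + 1·10; 4·(-13) + 5·(-3) + 3·10; (-2)·(-13) + (-3)·(-3) + 6·10) = (-11, -37, 95)
w3 = Jw2 = (-164, 56, 703)
Jw3 = (1095, 1733, 4378)
w3·Jw3 = (-164)·1095 + 56·1733 + 703·4378 = 2995202; w3·w3 = (-164)·(-164) + 56·56 + 703·703 = 524241
λ ≈ 2995202/524241 = 5.713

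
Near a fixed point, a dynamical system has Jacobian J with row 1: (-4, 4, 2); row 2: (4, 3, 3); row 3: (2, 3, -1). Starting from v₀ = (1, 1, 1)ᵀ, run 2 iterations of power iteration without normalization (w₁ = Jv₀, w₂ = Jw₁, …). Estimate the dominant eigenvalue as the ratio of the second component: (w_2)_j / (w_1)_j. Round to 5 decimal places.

w1 = Jv₀ = ((-4)·1 + 4·1 + 2·1; 4·1 + 3·1 + 3·1; 2·1 + 3·1 + (-1)·1) = (2, 10, 4)
w2 = Jw1 = ((-4)·2 + 4·10 + 2·4; 4·2 + 3·10 + 3·4; 2·2 + 3·10 + (-1)·4) = (40, 50, 30)
Ratio at component: 50 / 10 = 5.00000

5.00000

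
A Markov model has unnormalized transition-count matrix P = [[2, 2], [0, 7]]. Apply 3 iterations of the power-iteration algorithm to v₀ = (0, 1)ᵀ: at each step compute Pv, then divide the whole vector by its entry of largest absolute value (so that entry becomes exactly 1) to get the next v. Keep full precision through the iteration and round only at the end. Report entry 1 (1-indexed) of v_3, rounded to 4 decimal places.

0.3907

Pv0 = (2.00000, 7.00000); divide by 7.00000 → v1 = (0.28571, 1.00000)
Pv1 = (2.57143, 7.00000); divide by 7.00000 → v2 = (0.36735, 1.00000)
Pv2 = (2.73469, 7.00000); divide by 7.00000 → v3 = (0.39067, 1.00000)
Requested entry of v3: 134/343 = 0.3907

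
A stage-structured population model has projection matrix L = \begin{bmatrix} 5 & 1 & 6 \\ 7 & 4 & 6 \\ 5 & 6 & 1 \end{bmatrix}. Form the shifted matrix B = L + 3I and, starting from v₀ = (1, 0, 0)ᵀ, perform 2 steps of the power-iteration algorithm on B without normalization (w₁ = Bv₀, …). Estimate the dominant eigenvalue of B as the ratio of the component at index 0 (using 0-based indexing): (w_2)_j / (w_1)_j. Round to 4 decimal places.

12.6250

B = L + 3I has rows (8, 1, 6); (7, 7, 6); (5, 6, 4)
w1 = Bv₀ = (8·1 + 1·0 + 6·0; 7·1 + 7·0 + 6·0; 5·1 + 6·0 + 4·0) = (8, 7, 5)
w2 = Bw1 = (8·8 + 1·7 + 6·5; 7·8 + 7·7 + 6·5; 5·8 + 6·7 + 4·5) = (101, 135, 102)
Ratio: 101/8 = 12.6250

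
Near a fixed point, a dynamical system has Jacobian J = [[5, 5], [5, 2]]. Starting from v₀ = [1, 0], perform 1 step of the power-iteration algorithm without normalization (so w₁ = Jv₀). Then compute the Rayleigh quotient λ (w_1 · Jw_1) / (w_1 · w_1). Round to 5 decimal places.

w1 = Jv₀ = (5·1 + 5·0; 5·1 + 2·0) = (5, 5)
Jw1 = (50, 35)
w1·Jw1 = 5·50 + 5·35 = 425; w1·w1 = 5·5 + 5·5 = 50
λ ≈ 425/50 = 8.50000

8.50000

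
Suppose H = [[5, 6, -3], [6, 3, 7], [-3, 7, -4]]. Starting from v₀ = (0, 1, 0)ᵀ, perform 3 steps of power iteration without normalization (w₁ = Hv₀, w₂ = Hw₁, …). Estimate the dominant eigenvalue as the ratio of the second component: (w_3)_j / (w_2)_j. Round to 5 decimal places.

λ ≈ 2.86170

w1 = Hv₀ = (5·0 + 6·1 + (-3)·0; 6·0 + 3·1 + 7·0; (-3)·0 + 7·1 + (-4)·0) = (6, 3, 7)
w2 = Hw1 = (5·6 + 6·3 + (-3)·7; 6·6 + 3·3 + 7·7; (-3)·6 + 7·3 + (-4)·7) = (27, 94, -25)
w3 = Hw2 = (774, 269, 677)
Ratio at component: 269 / 94 = 2.86170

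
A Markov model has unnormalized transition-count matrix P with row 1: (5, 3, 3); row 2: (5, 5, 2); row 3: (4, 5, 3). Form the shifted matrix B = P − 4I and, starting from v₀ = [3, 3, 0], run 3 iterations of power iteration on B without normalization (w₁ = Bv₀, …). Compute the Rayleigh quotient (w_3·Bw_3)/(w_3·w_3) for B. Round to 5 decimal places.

B = P − 4I has rows (1, 3, 3); (5, 1, 2); (4, 5, -1)
w1 = Bv₀ = (12, 18, 27)
w2 = Bw1 = (147, 132, 111)
w3 = Bw2 = (876, 1089, 1137)
Bw3 = (7554, 7743, 7812)
w3·Bw3 = 23931675; w3·w3 = 3246066; μ ≈ 23931675/3246066 = 7.37252

7.37252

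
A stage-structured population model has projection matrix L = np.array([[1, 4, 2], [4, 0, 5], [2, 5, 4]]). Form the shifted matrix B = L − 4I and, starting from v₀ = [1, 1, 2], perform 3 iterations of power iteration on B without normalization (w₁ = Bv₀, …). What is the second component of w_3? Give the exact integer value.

B = L − 4I has rows (-3, 4, 2); (4, -4, 5); (2, 5, 0)
w1 = Bv₀ = (5, 10, 7)
w2 = Bw1 = (39, 15, 60)
w3 = Bw2 = (63, 396, 153)
Requested component of w3: 396

396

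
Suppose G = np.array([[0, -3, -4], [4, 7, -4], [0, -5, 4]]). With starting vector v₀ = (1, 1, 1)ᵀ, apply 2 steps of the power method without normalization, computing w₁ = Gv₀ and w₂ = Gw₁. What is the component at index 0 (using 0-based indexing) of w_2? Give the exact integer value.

-17

w1 = Gv₀ = (-7, 7, -1)
w2 = Gw1 = (-17, 25, -39)
The requested component of w2 is -17.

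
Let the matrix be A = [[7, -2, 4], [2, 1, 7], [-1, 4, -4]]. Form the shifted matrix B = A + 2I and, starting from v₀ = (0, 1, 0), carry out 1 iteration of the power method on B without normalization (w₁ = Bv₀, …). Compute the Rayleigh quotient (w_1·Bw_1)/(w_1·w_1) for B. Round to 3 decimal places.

μ ≈ 4.793

B = A + 2I has rows (9, -2, 4); (2, 3, 7); (-1, 4, -2)
w1 = Bv₀ = (9·0 + (-2)·1 + 4·0; 2·0 + 3·1 + 7·0; (-1)·0 + 4·1 + (-2)·0) = (-2, 3, 4)
Bw1 = (-8, 33, 6)
w1·Bw1 = 139; w1·w1 = 29; μ ≈ 139/29 = 4.793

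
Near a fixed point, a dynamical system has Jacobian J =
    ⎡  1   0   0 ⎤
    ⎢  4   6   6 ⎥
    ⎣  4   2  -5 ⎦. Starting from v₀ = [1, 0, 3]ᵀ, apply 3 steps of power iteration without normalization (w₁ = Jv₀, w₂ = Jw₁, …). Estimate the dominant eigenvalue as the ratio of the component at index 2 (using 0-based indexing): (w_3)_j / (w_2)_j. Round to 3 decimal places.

w1 = Jv₀ = (1·1 + 0·0 + 0·3; 4·1 + 6·0 + 6·3; 4·1 + 2·0 + (-5)·3) = (1, 22, -11)
w2 = Jw1 = (1·1 + 0·22 + 0·(-11); 4·1 + 6·22 + 6·(-11); 4·1 + 2·22 + (-5)·(-11)) = (1, 70, 103)
w3 = Jw2 = (1, 1042, -371)
Ratio at component: -371 / 103 = -3.602

-3.602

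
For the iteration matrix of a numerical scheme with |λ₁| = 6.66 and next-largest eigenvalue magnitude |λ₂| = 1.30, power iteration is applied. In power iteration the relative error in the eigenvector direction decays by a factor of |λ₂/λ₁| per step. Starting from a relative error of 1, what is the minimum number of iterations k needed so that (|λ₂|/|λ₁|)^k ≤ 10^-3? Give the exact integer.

|λ₂/λ₁| = 1.30/6.66 = 0.19520
Need k ≥ ln(10^-3) / ln(0.19520) = -6.9078 / -1.6338 ≈ 4.228
Smallest integer k satisfying the bound: 5

5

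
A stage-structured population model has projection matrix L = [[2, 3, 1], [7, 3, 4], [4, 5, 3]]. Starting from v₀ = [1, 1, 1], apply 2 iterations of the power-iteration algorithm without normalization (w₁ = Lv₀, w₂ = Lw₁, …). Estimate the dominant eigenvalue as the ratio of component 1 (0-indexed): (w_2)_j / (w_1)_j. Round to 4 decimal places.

w1 = Lv₀ = (6, 14, 12)
w2 = Lw1 = (66, 132, 130)
Ratio at component: 132 / 14 = 9.4286

λ ≈ 9.4286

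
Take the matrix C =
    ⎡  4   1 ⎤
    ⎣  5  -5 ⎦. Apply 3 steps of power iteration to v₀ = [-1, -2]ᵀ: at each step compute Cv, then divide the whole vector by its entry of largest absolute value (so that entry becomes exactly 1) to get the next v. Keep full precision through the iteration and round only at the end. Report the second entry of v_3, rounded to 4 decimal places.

Cv0 = (-6.00000, 5.00000); divide by -6.00000 → v1 = (1.00000, -0.83333)
Cv1 = (3.16667, 9.16667); divide by 9.16667 → v2 = (0.34545, 1.00000)
Cv2 = (2.38182, -3.27273); divide by -3.27273 → v3 = (-0.72778, 1.00000)
Requested entry of v3: 180/180 = 1.0000

1.0000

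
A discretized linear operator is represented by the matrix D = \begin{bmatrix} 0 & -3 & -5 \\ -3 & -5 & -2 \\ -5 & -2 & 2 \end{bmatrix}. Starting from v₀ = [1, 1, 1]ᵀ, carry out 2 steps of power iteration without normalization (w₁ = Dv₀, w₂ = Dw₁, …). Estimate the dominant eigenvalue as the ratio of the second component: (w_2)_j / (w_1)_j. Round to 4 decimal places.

w1 = Dv₀ = (0·1 + (-3)·1 + (-5)·1; (-3)·1 + (-5)·1 + (-2)·1; (-5)·1 + (-2)·1 + 2·1) = (-8, -10, -5)
w2 = Dw1 = (0·(-8) + (-3)·(-10) + (-5)·(-5); (-3)·(-8) + (-5)·(-10) + (-2)·(-5); (-5)·(-8) + (-2)·(-10) + 2·(-5)) = (55, 84, 50)
Ratio at component: 84 / -10 = -8.4000

λ ≈ -8.4000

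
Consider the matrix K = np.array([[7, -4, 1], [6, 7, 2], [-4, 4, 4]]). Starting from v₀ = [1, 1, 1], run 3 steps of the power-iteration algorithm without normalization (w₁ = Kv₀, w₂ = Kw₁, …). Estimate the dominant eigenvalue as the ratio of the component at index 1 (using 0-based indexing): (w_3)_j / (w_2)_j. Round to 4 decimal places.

λ ≈ 6.6496

w1 = Kv₀ = (4, 15, 4)
w2 = Kw1 = (-28, 137, 60)
w3 = Kw2 = (-684, 911, 900)
Ratio at component: 911 / 137 = 6.6496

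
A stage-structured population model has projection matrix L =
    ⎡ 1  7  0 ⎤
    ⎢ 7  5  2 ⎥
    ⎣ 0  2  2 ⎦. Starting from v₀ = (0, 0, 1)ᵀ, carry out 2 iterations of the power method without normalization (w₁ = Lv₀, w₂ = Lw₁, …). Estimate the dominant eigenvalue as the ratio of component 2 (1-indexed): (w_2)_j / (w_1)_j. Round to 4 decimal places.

w1 = Lv₀ = (0, 2, 2)
w2 = Lw1 = (14, 14, 8)
Ratio at component: 14 / 2 = 7.0000

λ ≈ 7.0000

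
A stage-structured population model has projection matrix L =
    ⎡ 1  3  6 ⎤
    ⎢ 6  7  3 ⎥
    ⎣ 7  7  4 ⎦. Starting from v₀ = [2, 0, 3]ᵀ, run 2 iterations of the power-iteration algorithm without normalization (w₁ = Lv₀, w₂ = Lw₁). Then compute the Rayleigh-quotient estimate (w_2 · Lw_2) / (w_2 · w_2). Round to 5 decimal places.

w1 = Lv₀ = (1·2 + 3·0 + 6·3; 6·2 + 7·0 + 3·3; 7·2 + 7·0 + 4·3) = (20, 21, 26)
w2 = Lw1 = (1·20 + 3·21 + 6·26; 6·20 + 7·21 + 3·26; 7·20 + 7·21 + 4·26) = (239, 345, 391)
Lw2 = (3620, 5022, 5652)
w2·Lw2 = 239·3620 + 345·5022 + 391·5652 = 4807702; w2·w2 = 239·239 + 345·345 + 391·391 = 329027
λ ≈ 4807702/329027 = 14.61188

λ ≈ 14.61188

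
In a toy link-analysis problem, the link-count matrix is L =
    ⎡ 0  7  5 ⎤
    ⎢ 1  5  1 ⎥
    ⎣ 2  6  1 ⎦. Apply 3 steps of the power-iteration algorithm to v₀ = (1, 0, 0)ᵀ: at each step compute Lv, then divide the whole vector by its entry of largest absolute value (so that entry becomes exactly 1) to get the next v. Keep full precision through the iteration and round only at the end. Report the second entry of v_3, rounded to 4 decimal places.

0.6742

Lv0 = (0.00000, 1.00000, 2.00000); divide by 2.00000 → v1 = (0.00000, 0.50000, 1.00000)
Lv1 = (8.50000, 3.50000, 4.00000); divide by 8.50000 → v2 = (1.00000, 0.41176, 0.47059)
Lv2 = (5.23529, 3.52941, 4.94118); divide by 5.23529 → v3 = (1.00000, 0.67416, 0.94382)
Requested entry of v3: 60/89 = 0.6742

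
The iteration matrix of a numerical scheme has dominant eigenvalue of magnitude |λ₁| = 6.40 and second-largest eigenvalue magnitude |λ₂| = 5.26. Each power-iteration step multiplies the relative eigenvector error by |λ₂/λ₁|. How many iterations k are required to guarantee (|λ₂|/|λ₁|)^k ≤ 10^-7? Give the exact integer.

83

|λ₂/λ₁| = 5.26/6.40 = 0.82188
Need k ≥ ln(10^-7) / ln(0.82188) = -16.1181 / -0.1962 ≈ 82.165
Smallest integer k satisfying the bound: 83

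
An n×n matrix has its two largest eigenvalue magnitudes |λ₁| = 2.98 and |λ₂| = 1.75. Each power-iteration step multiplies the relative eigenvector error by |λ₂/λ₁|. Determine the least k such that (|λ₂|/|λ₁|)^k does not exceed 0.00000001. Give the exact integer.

|λ₂/λ₁| = 1.75/2.98 = 0.58725
Need k ≥ ln(0.00000001) / ln(0.58725) = -18.4207 / -0.5323 ≈ 34.605
Smallest integer k satisfying the bound: 35

35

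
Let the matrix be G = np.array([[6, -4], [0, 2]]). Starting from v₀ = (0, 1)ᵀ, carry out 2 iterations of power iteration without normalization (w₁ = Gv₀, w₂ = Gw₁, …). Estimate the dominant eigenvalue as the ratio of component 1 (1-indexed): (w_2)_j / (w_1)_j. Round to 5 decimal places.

8.00000

w1 = Gv₀ = (-4, 2)
w2 = Gw1 = (-32, 4)
Ratio at component: -32 / -4 = 8.00000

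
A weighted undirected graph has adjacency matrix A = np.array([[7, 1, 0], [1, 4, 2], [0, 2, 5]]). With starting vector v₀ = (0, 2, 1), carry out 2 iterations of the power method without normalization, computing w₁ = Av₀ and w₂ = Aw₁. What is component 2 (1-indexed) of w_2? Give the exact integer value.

w1 = Av₀ = (7·0 + 1·2 + 0·1; 1·0 + 4·2 + 2·1; 0·0 + 2·2 + 5·1) = (2, 10, 9)
w2 = Aw1 = (7·2 + 1·10 + 0·9; 1·2 + 4·10 + 2·9; 0·2 + 2·10 + 5·9) = (24, 60, 65)
The requested component of w2 is 60.

60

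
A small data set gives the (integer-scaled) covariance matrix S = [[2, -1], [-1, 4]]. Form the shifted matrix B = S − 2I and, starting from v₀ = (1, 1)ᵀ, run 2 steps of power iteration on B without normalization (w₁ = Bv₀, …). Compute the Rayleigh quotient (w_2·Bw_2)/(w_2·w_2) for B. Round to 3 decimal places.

μ ≈ 2.400

B = S − 2I has rows (0, -1); (-1, 2)
w1 = Bv₀ = (0·1 + (-1)·1; (-1)·1 + 2·1) = (-1, 1)
w2 = Bw1 = (0·(-1) + (-1)·1; (-1)·(-1) + 2·1) = (-1, 3)
Bw2 = (-3, 7)
w2·Bw2 = 24; w2·w2 = 10; μ ≈ 24/10 = 2.400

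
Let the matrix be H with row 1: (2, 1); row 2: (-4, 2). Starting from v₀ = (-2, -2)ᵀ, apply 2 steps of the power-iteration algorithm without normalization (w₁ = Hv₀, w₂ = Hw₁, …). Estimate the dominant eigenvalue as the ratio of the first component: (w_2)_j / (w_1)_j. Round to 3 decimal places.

w1 = Hv₀ = (-6, 4)
w2 = Hw1 = (-8, 32)
Ratio at component: -8 / -6 = 1.333

1.333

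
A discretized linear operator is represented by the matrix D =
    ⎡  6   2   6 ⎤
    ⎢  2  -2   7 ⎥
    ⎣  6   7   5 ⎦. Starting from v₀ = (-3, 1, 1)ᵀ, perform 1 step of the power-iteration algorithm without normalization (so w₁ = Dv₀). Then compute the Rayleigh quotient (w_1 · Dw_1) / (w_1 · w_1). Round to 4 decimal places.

11.8394

w1 = Dv₀ = (6·(-3) + 2·1 + 6·1; 2·(-3) + (-2)·1 + 7·1; 6·(-3) + 7·1 + 5·1) = (-10, -1, -6)
Dw1 = (-98, -60, -97)
w1·Dw1 = (-10)·(-98) + (-1)·(-60) + (-6)·(-97) = 1622; w1·w1 = (-10)·(-10) + (-1)·(-1) + (-6)·(-6) = 137
λ ≈ 1622/137 = 11.8394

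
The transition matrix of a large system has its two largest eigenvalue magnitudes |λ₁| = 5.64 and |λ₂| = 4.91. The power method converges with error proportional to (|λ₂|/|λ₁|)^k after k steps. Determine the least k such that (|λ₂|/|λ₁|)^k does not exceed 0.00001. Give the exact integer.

84

|λ₂/λ₁| = 4.91/5.64 = 0.87057
Need k ≥ ln(0.00001) / ln(0.87057) = -11.5129 / -0.1386 ≈ 83.060
Smallest integer k satisfying the bound: 84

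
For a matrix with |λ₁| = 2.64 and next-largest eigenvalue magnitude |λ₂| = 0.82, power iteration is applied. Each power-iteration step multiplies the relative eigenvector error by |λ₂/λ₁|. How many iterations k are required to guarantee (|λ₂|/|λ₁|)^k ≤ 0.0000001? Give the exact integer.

|λ₂/λ₁| = 0.82/2.64 = 0.31061
Need k ≥ ln(0.0000001) / ln(0.31061) = -16.1181 / -1.1692 ≈ 13.785
Smallest integer k satisfying the bound: 14

14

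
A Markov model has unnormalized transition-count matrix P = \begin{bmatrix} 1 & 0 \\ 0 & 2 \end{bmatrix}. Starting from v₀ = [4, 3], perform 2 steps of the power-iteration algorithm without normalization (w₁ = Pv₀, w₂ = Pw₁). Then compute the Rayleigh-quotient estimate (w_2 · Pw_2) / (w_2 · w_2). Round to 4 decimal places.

1.9000

w1 = Pv₀ = (1·4 + 0·3; 0·4 + 2·3) = (4, 6)
w2 = Pw1 = (1·4 + 0·6; 0·4 + 2·6) = (4, 12)
Pw2 = (4, 24)
w2·Pw2 = 4·4 + 12·24 = 304; w2·w2 = 4·4 + 12·12 = 160
λ ≈ 304/160 = 1.9000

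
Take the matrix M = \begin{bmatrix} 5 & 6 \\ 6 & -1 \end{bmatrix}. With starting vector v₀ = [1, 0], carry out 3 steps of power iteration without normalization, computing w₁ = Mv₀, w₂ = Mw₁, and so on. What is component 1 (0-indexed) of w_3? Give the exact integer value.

342

w1 = Mv₀ = (5, 6)
w2 = Mw1 = (61, 24)
w3 = Mw2 = (449, 342)
The requested component of w3 is 342.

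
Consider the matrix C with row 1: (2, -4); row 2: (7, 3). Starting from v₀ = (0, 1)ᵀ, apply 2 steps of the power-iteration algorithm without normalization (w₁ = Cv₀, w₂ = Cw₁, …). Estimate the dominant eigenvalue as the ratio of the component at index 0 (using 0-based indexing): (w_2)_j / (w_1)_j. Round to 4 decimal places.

w1 = Cv₀ = (-4, 3)
w2 = Cw1 = (-20, -19)
Ratio at component: -20 / -4 = 5.0000

5.0000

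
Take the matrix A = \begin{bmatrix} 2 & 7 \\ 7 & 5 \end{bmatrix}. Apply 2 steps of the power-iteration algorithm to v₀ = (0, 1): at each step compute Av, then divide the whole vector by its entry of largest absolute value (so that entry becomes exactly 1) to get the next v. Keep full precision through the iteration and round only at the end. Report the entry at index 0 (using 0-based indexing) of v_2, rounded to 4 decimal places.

Av0 = (7.00000, 5.00000); divide by 7.00000 → v1 = (1.00000, 0.71429)
Av1 = (7.00000, 10.57143); divide by 10.57143 → v2 = (0.66216, 1.00000)
Requested entry of v2: 49/74 = 0.6622

0.6622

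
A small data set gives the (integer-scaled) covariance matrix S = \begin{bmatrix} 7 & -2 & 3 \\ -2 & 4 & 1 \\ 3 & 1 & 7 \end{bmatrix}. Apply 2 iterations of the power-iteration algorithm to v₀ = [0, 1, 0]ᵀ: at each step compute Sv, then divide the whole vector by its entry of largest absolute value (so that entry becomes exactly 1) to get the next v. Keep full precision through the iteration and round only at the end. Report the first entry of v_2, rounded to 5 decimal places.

-0.90476

Sv0 = (-2.000000, 4.000000, 1.000000); divide by 4.000000 → v1 = (-0.500000, 1.000000, 0.250000)
Sv1 = (-4.750000, 5.250000, 1.250000); divide by 5.250000 → v2 = (-0.904762, 1.000000, 0.238095)
Requested entry of v2: -19/21 = -0.90476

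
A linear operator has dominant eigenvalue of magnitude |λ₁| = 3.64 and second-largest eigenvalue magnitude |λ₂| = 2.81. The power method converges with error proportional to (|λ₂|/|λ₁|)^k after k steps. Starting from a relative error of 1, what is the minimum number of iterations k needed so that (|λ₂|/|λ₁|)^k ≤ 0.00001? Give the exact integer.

45

|λ₂/λ₁| = 2.81/3.64 = 0.77198
Need k ≥ ln(0.00001) / ln(0.77198) = -11.5129 / -0.2588 ≈ 44.486
Smallest integer k satisfying the bound: 45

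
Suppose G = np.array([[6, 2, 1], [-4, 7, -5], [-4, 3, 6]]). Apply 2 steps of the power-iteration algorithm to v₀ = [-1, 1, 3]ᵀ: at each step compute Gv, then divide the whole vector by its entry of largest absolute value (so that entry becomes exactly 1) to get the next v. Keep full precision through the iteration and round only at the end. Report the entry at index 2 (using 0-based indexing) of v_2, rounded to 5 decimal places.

Gv0 = (-1.000000, -4.000000, 25.000000); divide by 25.000000 → v1 = (-0.040000, -0.160000, 1.000000)
Gv1 = (0.440000, -5.960000, 5.680000); divide by -5.960000 → v2 = (-0.073826, 1.000000, -0.953020)
Requested entry of v2: 142/-149 = -0.95302

-0.95302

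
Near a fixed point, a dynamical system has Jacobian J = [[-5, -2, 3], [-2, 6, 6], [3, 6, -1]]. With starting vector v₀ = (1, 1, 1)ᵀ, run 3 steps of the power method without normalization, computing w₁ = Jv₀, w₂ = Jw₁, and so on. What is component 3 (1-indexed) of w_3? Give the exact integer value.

728

w1 = Jv₀ = (-4, 10, 8)
w2 = Jw1 = (24, 116, 40)
w3 = Jw2 = (-232, 888, 728)
The requested component of w3 is 728.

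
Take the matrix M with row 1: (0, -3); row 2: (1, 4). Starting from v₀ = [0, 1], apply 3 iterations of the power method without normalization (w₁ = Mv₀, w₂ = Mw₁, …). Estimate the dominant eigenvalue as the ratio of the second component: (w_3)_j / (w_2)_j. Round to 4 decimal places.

3.0769

w1 = Mv₀ = (0·0 + (-3)·1; 1·0 + 4·1) = (-3, 4)
w2 = Mw1 = (0·(-3) + (-3)·4; 1·(-3) + 4·4) = (-12, 13)
w3 = Mw2 = (-39, 40)
Ratio at component: 40 / 13 = 3.0769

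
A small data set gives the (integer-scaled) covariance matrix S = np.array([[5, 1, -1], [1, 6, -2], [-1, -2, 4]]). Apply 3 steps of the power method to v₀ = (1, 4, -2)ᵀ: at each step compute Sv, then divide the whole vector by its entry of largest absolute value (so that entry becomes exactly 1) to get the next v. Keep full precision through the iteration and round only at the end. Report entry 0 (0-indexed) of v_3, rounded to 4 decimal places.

Sv0 = (11.00000, 29.00000, -17.00000); divide by 29.00000 → v1 = (0.37931, 1.00000, -0.58621)
Sv1 = (3.48276, 7.55172, -4.72414); divide by 7.55172 → v2 = (0.46119, 1.00000, -0.62557)
Sv2 = (3.93151, 7.71233, -4.96347); divide by 7.71233 → v3 = (0.50977, 1.00000, -0.64358)
Requested entry of v3: 861/1689 = 0.5098

0.5098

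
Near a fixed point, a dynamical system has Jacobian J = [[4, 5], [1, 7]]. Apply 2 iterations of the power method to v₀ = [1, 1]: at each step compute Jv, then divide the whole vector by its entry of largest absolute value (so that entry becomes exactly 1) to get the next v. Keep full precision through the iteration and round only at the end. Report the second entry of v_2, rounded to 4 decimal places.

0.8553

Jv0 = (9.00000, 8.00000); divide by 9.00000 → v1 = (1.00000, 0.88889)
Jv1 = (8.44444, 7.22222); divide by 8.44444 → v2 = (1.00000, 0.85526)
Requested entry of v2: 65/76 = 0.8553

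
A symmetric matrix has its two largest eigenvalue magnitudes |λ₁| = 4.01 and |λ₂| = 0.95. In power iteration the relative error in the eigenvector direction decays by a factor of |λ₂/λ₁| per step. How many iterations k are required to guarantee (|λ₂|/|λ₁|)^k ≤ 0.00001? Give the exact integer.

|λ₂/λ₁| = 0.95/4.01 = 0.23691
Need k ≥ ln(0.00001) / ln(0.23691) = -11.5129 / -1.4401 ≈ 7.995
Smallest integer k satisfying the bound: 8

8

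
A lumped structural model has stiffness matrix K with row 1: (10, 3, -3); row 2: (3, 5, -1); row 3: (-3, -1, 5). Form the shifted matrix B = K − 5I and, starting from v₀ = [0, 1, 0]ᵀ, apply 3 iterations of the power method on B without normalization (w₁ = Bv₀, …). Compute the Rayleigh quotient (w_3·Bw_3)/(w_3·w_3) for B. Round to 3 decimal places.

7.688

B = K − 5I has rows (5, 3, -3); (3, 0, -1); (-3, -1, 0)
w1 = Bv₀ = (5·0 + 3·1 + (-3)·0; 3·0 + 0·1 + (-1)·0; (-3)·0 + (-1)·1 + 0·0) = (3, 0, -1)
w2 = Bw1 = (5·3 + 3·0 + (-3)·(-1); 3·3 + 0·0 + (-1)·(-1); (-3)·3 + (-1)·0 + 0·(-1)) = (18, 10, -9)
w3 = Bw2 = (147, 63, -64)
Bw3 = (1116, 505, -504)
w3·Bw3 = 228123; w3·w3 = 29674; μ ≈ 228123/29674 = 7.688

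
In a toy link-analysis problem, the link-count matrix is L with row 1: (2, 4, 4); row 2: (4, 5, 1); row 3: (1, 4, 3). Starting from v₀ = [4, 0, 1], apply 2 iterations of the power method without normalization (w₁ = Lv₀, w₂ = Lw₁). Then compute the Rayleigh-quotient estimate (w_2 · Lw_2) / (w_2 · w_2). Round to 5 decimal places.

w1 = Lv₀ = (12, 17, 7)
w2 = Lw1 = (120, 140, 101)
Lw2 = (1204, 1281, 983)
w2·Lw2 = 120·1204 + 140·1281 + 101·983 = 423103; w2·w2 = 120·120 + 140·140 + 101·101 = 44201
λ ≈ 423103/44201 = 9.57225

λ ≈ 9.57225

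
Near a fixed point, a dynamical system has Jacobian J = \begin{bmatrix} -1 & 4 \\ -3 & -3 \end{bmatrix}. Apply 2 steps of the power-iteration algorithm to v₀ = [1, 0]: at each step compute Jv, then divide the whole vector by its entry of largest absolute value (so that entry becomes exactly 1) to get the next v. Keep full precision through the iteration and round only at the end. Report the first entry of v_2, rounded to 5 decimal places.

-0.91667

Jv0 = (-1.000000, -3.000000); divide by -3.000000 → v1 = (0.333333, 1.000000)
Jv1 = (3.666667, -4.000000); divide by -4.000000 → v2 = (-0.916667, 1.000000)
Requested entry of v2: -11/12 = -0.91667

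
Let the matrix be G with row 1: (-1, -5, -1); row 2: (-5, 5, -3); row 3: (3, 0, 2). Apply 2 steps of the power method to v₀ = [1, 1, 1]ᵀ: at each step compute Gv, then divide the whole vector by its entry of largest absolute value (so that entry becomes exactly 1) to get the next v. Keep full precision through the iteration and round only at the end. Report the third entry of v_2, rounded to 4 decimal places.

Gv0 = (-7.00000, -3.00000, 5.00000); divide by -7.00000 → v1 = (1.00000, 0.42857, -0.71429)
Gv1 = (-2.42857, -0.71429, 1.57143); divide by -2.42857 → v2 = (1.00000, 0.29412, -0.64706)
Requested entry of v2: -11/17 = -0.6471

-0.6471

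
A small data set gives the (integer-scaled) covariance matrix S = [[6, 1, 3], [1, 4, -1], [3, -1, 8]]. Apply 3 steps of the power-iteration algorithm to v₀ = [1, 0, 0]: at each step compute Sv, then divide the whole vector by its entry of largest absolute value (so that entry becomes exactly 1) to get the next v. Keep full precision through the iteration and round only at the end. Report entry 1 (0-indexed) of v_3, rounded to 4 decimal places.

Sv0 = (6.00000, 1.00000, 3.00000); divide by 6.00000 → v1 = (1.00000, 0.16667, 0.50000)
Sv1 = (7.66667, 1.16667, 6.83333); divide by 7.66667 → v2 = (1.00000, 0.15217, 0.89130)
Sv2 = (8.82609, 0.71739, 9.97826); divide by 9.97826 → v3 = (0.88453, 0.07190, 1.00000)
Requested entry of v3: 33/459 = 0.0719

0.0719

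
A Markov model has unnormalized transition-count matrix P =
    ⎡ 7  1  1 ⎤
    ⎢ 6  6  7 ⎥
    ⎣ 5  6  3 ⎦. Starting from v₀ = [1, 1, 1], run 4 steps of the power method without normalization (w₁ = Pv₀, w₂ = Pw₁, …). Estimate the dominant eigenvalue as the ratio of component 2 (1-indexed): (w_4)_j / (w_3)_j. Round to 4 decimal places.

w1 = Pv₀ = (9, 19, 14)
w2 = Pw1 = (96, 266, 201)
w3 = Pw2 = (1139, 3579, 2679)
w4 = Pw3 = (14231, 47061, 35206)
Ratio at component: 47061 / 3579 = 13.1492

13.1492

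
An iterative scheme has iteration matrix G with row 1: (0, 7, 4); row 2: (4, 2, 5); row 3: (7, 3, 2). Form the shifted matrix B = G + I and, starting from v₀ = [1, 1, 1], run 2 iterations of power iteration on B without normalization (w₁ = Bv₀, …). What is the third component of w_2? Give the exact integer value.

B = G + I has rows (1, 7, 4); (4, 3, 5); (7, 3, 3)
w1 = Bv₀ = (1·1 + 7·1 + 4·1; 4·1 + 3·1 + 5·1; 7·1 + 3·1 + 3·1) = (12, 12, 13)
w2 = Bw1 = (1·12 + 7·12 + 4·13; 4·12 + 3·12 + 5·13; 7·12 + 3·12 + 3·13) = (148, 149, 159)
Requested component of w2: 159

159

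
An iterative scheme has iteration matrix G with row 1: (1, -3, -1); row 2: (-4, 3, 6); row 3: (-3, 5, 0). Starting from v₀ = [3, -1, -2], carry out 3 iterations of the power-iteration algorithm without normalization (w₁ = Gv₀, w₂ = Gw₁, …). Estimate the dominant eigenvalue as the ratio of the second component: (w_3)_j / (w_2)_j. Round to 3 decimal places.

λ ≈ 9.934

w1 = Gv₀ = (1·3 + (-3)·(-1) + (-1)·(-2); (-4)·3 + 3·(-1) + 6·(-2); (-3)·3 + 5·(-1) + 0·(-2)) = (8, -27, -14)
w2 = Gw1 = (1·8 + (-3)·(-27) + (-1)·(-14); (-4)·8 + 3·(-27) + 6·(-14); (-3)·8 + 5·(-27) + 0·(-14)) = (103, -197, -159)
w3 = Gw2 = (853, -1957, -1294)
Ratio at component: -1957 / -197 = 9.934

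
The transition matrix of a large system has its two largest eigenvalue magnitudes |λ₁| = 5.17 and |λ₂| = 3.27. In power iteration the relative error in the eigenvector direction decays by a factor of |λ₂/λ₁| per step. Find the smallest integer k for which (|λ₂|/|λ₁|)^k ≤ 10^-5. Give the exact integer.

26

|λ₂/λ₁| = 3.27/5.17 = 0.63250
Need k ≥ ln(10^-5) / ln(0.63250) = -11.5129 / -0.4581 ≈ 25.133
Smallest integer k satisfying the bound: 26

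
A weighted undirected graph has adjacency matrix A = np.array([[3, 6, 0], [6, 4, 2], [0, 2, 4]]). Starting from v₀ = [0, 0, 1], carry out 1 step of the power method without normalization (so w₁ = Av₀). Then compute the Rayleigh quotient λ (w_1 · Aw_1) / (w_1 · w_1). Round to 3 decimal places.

5.600

w1 = Av₀ = (3·0 + 6·0 + 0·1; 6·0 + 4·0 + 2·1; 0·0 + 2·0 + 4·1) = (0, 2, 4)
Aw1 = (12, 16, 20)
w1·Aw1 = 0·12 + 2·16 + 4·20 = 112; w1·w1 = 0·0 + 2·2 + 4·4 = 20
λ ≈ 112/20 = 5.600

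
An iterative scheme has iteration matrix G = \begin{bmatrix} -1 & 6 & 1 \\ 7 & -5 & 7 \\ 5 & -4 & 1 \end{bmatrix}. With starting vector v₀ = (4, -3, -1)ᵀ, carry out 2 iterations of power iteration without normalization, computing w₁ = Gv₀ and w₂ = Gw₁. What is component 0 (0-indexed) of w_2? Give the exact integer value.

270

w1 = Gv₀ = ((-1)·4 + 6·(-3) + 1·(-1); 7·4 + (-5)·(-3) + 7·(-1); 5·4 + (-4)·(-3) + 1·(-1)) = (-23, 36, 31)
w2 = Gw1 = ((-1)·(-23) + 6·36 + 1·31; 7·(-23) + (-5)·36 + 7·31; 5·(-23) + (-4)·36 + 1·31) = (270, -124, -228)
The requested component of w2 is 270.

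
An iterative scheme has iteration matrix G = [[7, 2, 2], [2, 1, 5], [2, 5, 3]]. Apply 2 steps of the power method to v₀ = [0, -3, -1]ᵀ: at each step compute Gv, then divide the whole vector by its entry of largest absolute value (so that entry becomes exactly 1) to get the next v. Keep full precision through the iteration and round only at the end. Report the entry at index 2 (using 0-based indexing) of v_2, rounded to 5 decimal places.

0.96491

Gv0 = (-8.000000, -8.000000, -18.000000); divide by -18.000000 → v1 = (0.444444, 0.444444, 1.000000)
Gv1 = (6.000000, 6.333333, 6.111111); divide by 6.333333 → v2 = (0.947368, 1.000000, 0.964912)
Requested entry of v2: -110/-114 = 0.96491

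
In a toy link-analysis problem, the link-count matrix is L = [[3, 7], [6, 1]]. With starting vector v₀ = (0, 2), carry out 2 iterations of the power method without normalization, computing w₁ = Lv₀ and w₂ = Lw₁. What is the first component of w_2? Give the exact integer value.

w1 = Lv₀ = (3·0 + 7·2; 6·0 + 1·2) = (14, 2)
w2 = Lw1 = (3·14 + 7·2; 6·14 + 1·2) = (56, 86)
The requested component of w2 is 56.

56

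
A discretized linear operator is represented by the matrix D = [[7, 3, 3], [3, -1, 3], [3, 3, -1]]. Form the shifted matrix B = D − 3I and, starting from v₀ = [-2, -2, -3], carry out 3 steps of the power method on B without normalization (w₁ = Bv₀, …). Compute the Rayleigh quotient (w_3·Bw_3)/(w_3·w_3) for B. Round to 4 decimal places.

B = D − 3I has rows (4, 3, 3); (3, -4, 3); (3, 3, -4)
w1 = Bv₀ = (4·(-2) + 3·(-2) + 3·(-3); 3·(-2) + (-4)·(-2) + 3·(-3); 3·(-2) + 3·(-2) + (-4)·(-3)) = (-23, -7, 0)
w2 = Bw1 = (4·(-23) + 3·(-7) + 3·0; 3·(-23) + (-4)·(-7) + 3·0; 3·(-23) + 3·(-7) + (-4)·0) = (-113, -41, -90)
w3 = Bw2 = (-845, -445, -102)
Bw3 = (-5021, -1061, -3462)
w3·Bw3 = 5068014; w3·w3 = 922454; μ ≈ 5068014/922454 = 5.4941

μ ≈ 5.4941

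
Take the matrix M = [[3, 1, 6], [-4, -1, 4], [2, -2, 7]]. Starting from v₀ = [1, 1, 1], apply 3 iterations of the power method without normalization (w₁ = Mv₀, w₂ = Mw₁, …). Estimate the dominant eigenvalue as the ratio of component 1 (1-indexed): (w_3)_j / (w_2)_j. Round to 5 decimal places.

λ ≈ 8.84507

w1 = Mv₀ = (3·1 + 1·1 + 6·1; (-4)·1 + (-1)·1 + 4·1; 2·1 + (-2)·1 + 7·1) = (10, -1, 7)
w2 = Mw1 = (3·10 + 1·(-1) + 6·7; (-4)·10 + (-1)·(-1) + 4·7; 2·10 + (-2)·(-1) + 7·7) = (71, -11, 71)
w3 = Mw2 = (628, 11, 661)
Ratio at component: 628 / 71 = 8.84507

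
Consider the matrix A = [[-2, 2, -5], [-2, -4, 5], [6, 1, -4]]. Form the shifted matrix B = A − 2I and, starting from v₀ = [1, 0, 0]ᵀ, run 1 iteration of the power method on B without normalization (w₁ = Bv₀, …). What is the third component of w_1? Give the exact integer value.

6

B = A − 2I has rows (-4, 2, -5); (-2, -6, 5); (6, 1, -6)
w1 = Bv₀ = (-4, -2, 6)
Requested component of w1: 6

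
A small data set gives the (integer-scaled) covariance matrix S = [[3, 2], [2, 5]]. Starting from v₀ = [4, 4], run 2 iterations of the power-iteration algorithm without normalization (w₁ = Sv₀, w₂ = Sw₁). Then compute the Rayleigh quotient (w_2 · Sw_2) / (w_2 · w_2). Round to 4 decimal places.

w1 = Sv₀ = (20, 28)
w2 = Sw1 = (116, 180)
Sw2 = (708, 1132)
w2·Sw2 = 116·708 + 180·1132 = 285888; w2·w2 = 116·116 + 180·180 = 45856
λ ≈ 285888/45856 = 6.2345

λ ≈ 6.2345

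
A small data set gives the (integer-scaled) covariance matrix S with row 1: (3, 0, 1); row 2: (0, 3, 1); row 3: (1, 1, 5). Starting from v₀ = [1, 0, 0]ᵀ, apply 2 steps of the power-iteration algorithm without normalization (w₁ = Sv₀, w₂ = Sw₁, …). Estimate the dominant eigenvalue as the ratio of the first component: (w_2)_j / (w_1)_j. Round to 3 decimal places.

λ ≈ 3.333

w1 = Sv₀ = (3·1 + 0·0 + 1·0; 0·1 + 3·0 + 1·0; 1·1 + 1·0 + 5·0) = (3, 0, 1)
w2 = Sw1 = (3·3 + 0·0 + 1·1; 0·3 + 3·0 + 1·1; 1·3 + 1·0 + 5·1) = (10, 1, 8)
Ratio at component: 10 / 3 = 3.333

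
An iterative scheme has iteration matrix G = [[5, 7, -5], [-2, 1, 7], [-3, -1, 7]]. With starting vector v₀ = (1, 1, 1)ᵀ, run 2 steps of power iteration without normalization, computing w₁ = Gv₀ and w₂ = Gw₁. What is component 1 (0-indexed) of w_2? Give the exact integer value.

13

w1 = Gv₀ = (5·1 + 7·1 + (-5)·1; (-2)·1 + 1·1 + 7·1; (-3)·1 + (-1)·1 + 7·1) = (7, 6, 3)
w2 = Gw1 = (5·7 + 7·6 + (-5)·3; (-2)·7 + 1·6 + 7·3; (-3)·7 + (-1)·6 + 7·3) = (62, 13, -6)
The requested component of w2 is 13.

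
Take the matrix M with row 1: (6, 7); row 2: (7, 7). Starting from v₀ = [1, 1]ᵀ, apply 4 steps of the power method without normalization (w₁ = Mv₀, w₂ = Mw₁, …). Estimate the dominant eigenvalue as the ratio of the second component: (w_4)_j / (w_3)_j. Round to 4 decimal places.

13.5178

w1 = Mv₀ = (6·1 + 7·1; 7·1 + 7·1) = (13, 14)
w2 = Mw1 = (6·13 + 7·14; 7·13 + 7·14) = (176, 189)
w3 = Mw2 = (2379, 2555)
w4 = Mw3 = (32159, 34538)
Ratio at component: 34538 / 2555 = 13.5178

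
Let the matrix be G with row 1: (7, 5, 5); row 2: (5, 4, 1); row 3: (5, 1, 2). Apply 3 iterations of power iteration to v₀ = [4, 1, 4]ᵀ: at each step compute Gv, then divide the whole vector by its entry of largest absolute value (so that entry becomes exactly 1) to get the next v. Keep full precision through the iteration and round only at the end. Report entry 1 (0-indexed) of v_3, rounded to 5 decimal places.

0.62731

Gv0 = (53.000000, 28.000000, 29.000000); divide by 53.000000 → v1 = (1.000000, 0.528302, 0.547170)
Gv1 = (12.377358, 7.660377, 6.622642); divide by 12.377358 → v2 = (1.000000, 0.618902, 0.535061)
Gv2 = (12.769817, 8.010671, 6.689024); divide by 12.769817 → v3 = (1.000000, 0.627313, 0.523815)
Requested entry of v3: 5255/8377 = 0.62731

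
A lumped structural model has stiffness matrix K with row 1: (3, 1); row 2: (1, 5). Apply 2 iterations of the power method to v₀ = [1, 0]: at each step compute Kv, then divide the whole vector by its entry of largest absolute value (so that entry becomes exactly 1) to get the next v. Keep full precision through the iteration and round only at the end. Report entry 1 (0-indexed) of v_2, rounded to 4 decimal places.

Kv0 = (3.00000, 1.00000); divide by 3.00000 → v1 = (1.00000, 0.33333)
Kv1 = (3.33333, 2.66667); divide by 3.33333 → v2 = (1.00000, 0.80000)
Requested entry of v2: 8/10 = 0.8000

0.8000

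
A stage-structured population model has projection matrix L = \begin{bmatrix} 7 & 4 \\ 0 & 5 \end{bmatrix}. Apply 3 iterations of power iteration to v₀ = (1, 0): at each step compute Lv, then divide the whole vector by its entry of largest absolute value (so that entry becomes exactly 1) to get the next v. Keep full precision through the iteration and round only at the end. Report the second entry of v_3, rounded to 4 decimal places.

0.0000

Lv0 = (7.00000, 0.00000); divide by 7.00000 → v1 = (1.00000, 0.00000)
Lv1 = (7.00000, 0.00000); divide by 7.00000 → v2 = (1.00000, 0.00000)
Lv2 = (7.00000, 0.00000); divide by 7.00000 → v3 = (1.00000, 0.00000)
Requested entry of v3: 0/343 = 0.0000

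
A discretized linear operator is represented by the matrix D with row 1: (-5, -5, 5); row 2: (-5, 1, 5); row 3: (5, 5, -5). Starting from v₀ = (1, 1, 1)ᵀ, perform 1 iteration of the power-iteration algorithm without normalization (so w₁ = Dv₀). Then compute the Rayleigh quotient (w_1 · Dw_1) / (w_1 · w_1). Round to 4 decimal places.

λ ≈ -7.8235

w1 = Dv₀ = ((-5)·1 + (-5)·1 + 5·1; (-5)·1 + 1·1 + 5·1; 5·1 + 5·1 + (-5)·1) = (-5, 1, 5)
Dw1 = (45, 51, -45)
w1·Dw1 = (-5)·45 + 1·51 + 5·(-45) = -399; w1·w1 = (-5)·(-5) + 1·1 + 5·5 = 51
λ ≈ -399/51 = -7.8235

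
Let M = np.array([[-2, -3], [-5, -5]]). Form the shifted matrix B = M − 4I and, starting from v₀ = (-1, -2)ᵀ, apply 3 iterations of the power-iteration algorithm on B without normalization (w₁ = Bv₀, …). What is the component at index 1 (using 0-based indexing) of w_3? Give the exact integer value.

B = M − 4I has rows (-6, -3); (-5, -9)
w1 = Bv₀ = ((-6)·(-1) + (-3)·(-2); (-5)·(-1) + (-9)·(-2)) = (12, 23)
w2 = Bw1 = ((-6)·12 + (-3)·23; (-5)·12 + (-9)·23) = (-141, -267)
w3 = Bw2 = (1647, 3108)
Requested component of w3: 3108

3108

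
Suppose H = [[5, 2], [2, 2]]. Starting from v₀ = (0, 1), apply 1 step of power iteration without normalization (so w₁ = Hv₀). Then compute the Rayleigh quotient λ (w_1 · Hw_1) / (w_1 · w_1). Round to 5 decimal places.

λ ≈ 5.50000

w1 = Hv₀ = (5·0 + 2·1; 2·0 + 2·1) = (2, 2)
Hw1 = (14, 8)
w1·Hw1 = 2·14 + 2·8 = 44; w1·w1 = 2·2 + 2·2 = 8
λ ≈ 44/8 = 5.50000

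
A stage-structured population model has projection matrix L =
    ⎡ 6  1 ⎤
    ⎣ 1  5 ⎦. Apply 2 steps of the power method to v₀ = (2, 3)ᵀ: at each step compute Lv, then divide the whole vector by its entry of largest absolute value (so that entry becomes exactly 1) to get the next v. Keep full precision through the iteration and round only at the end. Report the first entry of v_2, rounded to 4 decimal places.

1.0000

Lv0 = (15.00000, 17.00000); divide by 17.00000 → v1 = (0.88235, 1.00000)
Lv1 = (6.29412, 5.88235); divide by 6.29412 → v2 = (1.00000, 0.93458)
Requested entry of v2: 107/107 = 1.0000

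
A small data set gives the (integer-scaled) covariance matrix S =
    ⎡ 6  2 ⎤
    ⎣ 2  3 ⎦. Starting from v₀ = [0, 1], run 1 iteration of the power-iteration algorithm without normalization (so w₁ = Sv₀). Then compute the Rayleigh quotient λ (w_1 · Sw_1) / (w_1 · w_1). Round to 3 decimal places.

λ ≈ 5.769

w1 = Sv₀ = (2, 3)
Sw1 = (18, 13)
w1·Sw1 = 2·18 + 3·13 = 75; w1·w1 = 2·2 + 3·3 = 13
λ ≈ 75/13 = 5.769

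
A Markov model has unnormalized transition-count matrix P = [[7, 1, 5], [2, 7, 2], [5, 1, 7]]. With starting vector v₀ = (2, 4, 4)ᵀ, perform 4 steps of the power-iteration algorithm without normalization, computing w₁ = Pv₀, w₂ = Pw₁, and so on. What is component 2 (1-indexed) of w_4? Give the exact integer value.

62840

w1 = Pv₀ = (7·2 + 1·4 + 5·4; 2·2 + 7·4 + 2·4; 5·2 + 1·4 + 7·4) = (38, 40, 42)
w2 = Pw1 = (7·38 + 1·40 + 5·42; 2·38 + 7·40 + 2·42; 5·38 + 1·40 + 7·42) = (516, 440, 524)
w3 = Pw2 = (6672, 5160, 6688)
w4 = Pw3 = (85304, 62840, 85336)
The requested component of w4 is 62840.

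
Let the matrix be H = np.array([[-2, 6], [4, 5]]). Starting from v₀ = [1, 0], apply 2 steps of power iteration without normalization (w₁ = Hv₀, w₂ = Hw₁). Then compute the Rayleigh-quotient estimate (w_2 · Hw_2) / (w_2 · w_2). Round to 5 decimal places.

2.70690

w1 = Hv₀ = (-2, 4)
w2 = Hw1 = (28, 12)
Hw2 = (16, 172)
w2·Hw2 = 28·16 + 12·172 = 2512; w2·w2 = 28·28 + 12·12 = 928
λ ≈ 2512/928 = 2.70690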